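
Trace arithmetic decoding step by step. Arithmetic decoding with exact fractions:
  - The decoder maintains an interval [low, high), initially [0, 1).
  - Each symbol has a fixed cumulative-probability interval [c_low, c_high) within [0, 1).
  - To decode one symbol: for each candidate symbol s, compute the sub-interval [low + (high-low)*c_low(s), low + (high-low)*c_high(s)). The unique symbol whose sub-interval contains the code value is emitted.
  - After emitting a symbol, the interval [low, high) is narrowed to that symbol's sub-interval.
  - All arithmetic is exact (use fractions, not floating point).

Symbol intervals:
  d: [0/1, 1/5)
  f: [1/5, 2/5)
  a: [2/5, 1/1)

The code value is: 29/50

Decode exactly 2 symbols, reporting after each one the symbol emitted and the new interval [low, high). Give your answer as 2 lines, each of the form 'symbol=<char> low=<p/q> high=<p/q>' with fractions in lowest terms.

Answer: symbol=a low=2/5 high=1/1
symbol=f low=13/25 high=16/25

Derivation:
Step 1: interval [0/1, 1/1), width = 1/1 - 0/1 = 1/1
  'd': [0/1 + 1/1*0/1, 0/1 + 1/1*1/5) = [0/1, 1/5)
  'f': [0/1 + 1/1*1/5, 0/1 + 1/1*2/5) = [1/5, 2/5)
  'a': [0/1 + 1/1*2/5, 0/1 + 1/1*1/1) = [2/5, 1/1) <- contains code 29/50
  emit 'a', narrow to [2/5, 1/1)
Step 2: interval [2/5, 1/1), width = 1/1 - 2/5 = 3/5
  'd': [2/5 + 3/5*0/1, 2/5 + 3/5*1/5) = [2/5, 13/25)
  'f': [2/5 + 3/5*1/5, 2/5 + 3/5*2/5) = [13/25, 16/25) <- contains code 29/50
  'a': [2/5 + 3/5*2/5, 2/5 + 3/5*1/1) = [16/25, 1/1)
  emit 'f', narrow to [13/25, 16/25)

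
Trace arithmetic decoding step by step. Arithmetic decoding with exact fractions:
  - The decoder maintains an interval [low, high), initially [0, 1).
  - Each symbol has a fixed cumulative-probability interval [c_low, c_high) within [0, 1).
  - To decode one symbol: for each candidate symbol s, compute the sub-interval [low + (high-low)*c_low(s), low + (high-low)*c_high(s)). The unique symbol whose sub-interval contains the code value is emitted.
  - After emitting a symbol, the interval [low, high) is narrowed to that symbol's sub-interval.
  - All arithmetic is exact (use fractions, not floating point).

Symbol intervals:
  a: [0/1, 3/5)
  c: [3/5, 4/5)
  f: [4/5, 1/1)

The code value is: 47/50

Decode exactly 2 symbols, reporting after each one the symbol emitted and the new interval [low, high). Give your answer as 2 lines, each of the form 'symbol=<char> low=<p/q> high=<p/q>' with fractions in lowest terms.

Answer: symbol=f low=4/5 high=1/1
symbol=c low=23/25 high=24/25

Derivation:
Step 1: interval [0/1, 1/1), width = 1/1 - 0/1 = 1/1
  'a': [0/1 + 1/1*0/1, 0/1 + 1/1*3/5) = [0/1, 3/5)
  'c': [0/1 + 1/1*3/5, 0/1 + 1/1*4/5) = [3/5, 4/5)
  'f': [0/1 + 1/1*4/5, 0/1 + 1/1*1/1) = [4/5, 1/1) <- contains code 47/50
  emit 'f', narrow to [4/5, 1/1)
Step 2: interval [4/5, 1/1), width = 1/1 - 4/5 = 1/5
  'a': [4/5 + 1/5*0/1, 4/5 + 1/5*3/5) = [4/5, 23/25)
  'c': [4/5 + 1/5*3/5, 4/5 + 1/5*4/5) = [23/25, 24/25) <- contains code 47/50
  'f': [4/5 + 1/5*4/5, 4/5 + 1/5*1/1) = [24/25, 1/1)
  emit 'c', narrow to [23/25, 24/25)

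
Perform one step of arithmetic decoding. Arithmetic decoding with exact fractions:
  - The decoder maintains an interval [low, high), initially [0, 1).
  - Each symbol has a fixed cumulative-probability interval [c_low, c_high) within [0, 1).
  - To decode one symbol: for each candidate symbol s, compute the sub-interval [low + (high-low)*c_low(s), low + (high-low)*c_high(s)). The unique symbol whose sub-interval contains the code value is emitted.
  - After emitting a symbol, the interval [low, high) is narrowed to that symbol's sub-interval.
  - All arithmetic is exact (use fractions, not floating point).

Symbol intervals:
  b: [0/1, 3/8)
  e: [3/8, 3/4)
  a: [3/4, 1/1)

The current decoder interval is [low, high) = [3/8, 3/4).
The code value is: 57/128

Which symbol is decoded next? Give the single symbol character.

Answer: b

Derivation:
Interval width = high − low = 3/4 − 3/8 = 3/8
Scaled code = (code − low) / width = (57/128 − 3/8) / 3/8 = 3/16
  b: [0/1, 3/8) ← scaled code falls here ✓
  e: [3/8, 3/4) 
  a: [3/4, 1/1) 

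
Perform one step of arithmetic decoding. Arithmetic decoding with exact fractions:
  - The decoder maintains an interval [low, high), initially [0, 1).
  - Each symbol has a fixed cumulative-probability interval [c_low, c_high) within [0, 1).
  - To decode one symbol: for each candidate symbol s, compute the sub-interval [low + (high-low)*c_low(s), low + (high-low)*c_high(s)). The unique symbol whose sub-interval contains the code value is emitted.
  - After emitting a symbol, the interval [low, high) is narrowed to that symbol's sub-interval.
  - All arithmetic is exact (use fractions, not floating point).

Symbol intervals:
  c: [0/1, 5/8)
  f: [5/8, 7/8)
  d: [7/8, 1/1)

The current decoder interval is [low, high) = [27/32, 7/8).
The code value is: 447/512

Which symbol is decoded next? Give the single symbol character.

Interval width = high − low = 7/8 − 27/32 = 1/32
Scaled code = (code − low) / width = (447/512 − 27/32) / 1/32 = 15/16
  c: [0/1, 5/8) 
  f: [5/8, 7/8) 
  d: [7/8, 1/1) ← scaled code falls here ✓

Answer: d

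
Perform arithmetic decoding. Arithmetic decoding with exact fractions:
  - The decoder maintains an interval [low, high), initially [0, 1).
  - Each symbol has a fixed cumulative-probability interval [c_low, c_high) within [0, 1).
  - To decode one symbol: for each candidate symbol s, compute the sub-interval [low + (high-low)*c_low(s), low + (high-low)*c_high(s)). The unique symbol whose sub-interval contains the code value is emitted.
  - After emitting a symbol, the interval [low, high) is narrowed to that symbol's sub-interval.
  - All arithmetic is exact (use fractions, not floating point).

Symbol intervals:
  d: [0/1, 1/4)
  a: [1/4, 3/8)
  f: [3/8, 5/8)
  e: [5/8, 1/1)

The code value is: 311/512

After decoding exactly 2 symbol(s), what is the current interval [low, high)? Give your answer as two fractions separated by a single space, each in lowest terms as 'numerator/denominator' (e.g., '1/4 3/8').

Answer: 17/32 5/8

Derivation:
Step 1: interval [0/1, 1/1), width = 1/1 - 0/1 = 1/1
  'd': [0/1 + 1/1*0/1, 0/1 + 1/1*1/4) = [0/1, 1/4)
  'a': [0/1 + 1/1*1/4, 0/1 + 1/1*3/8) = [1/4, 3/8)
  'f': [0/1 + 1/1*3/8, 0/1 + 1/1*5/8) = [3/8, 5/8) <- contains code 311/512
  'e': [0/1 + 1/1*5/8, 0/1 + 1/1*1/1) = [5/8, 1/1)
  emit 'f', narrow to [3/8, 5/8)
Step 2: interval [3/8, 5/8), width = 5/8 - 3/8 = 1/4
  'd': [3/8 + 1/4*0/1, 3/8 + 1/4*1/4) = [3/8, 7/16)
  'a': [3/8 + 1/4*1/4, 3/8 + 1/4*3/8) = [7/16, 15/32)
  'f': [3/8 + 1/4*3/8, 3/8 + 1/4*5/8) = [15/32, 17/32)
  'e': [3/8 + 1/4*5/8, 3/8 + 1/4*1/1) = [17/32, 5/8) <- contains code 311/512
  emit 'e', narrow to [17/32, 5/8)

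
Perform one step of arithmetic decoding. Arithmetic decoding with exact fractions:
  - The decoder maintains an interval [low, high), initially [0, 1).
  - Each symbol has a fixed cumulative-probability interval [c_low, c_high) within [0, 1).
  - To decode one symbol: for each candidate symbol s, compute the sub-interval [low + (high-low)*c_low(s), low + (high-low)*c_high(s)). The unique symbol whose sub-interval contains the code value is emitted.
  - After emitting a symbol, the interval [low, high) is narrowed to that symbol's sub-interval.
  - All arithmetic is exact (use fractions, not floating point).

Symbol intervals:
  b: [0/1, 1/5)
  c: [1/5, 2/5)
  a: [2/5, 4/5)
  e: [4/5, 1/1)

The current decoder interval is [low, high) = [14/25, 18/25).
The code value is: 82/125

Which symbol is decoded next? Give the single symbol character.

Answer: a

Derivation:
Interval width = high − low = 18/25 − 14/25 = 4/25
Scaled code = (code − low) / width = (82/125 − 14/25) / 4/25 = 3/5
  b: [0/1, 1/5) 
  c: [1/5, 2/5) 
  a: [2/5, 4/5) ← scaled code falls here ✓
  e: [4/5, 1/1) 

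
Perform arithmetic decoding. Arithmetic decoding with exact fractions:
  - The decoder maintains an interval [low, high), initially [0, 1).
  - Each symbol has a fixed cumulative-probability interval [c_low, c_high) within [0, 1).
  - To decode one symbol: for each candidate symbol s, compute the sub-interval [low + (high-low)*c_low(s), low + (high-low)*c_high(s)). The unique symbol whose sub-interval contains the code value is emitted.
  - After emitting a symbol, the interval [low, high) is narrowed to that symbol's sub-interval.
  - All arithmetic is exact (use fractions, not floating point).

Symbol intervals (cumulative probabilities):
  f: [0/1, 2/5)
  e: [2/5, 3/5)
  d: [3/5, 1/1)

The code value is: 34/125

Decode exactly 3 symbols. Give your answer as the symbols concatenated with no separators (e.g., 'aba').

Answer: fdf

Derivation:
Step 1: interval [0/1, 1/1), width = 1/1 - 0/1 = 1/1
  'f': [0/1 + 1/1*0/1, 0/1 + 1/1*2/5) = [0/1, 2/5) <- contains code 34/125
  'e': [0/1 + 1/1*2/5, 0/1 + 1/1*3/5) = [2/5, 3/5)
  'd': [0/1 + 1/1*3/5, 0/1 + 1/1*1/1) = [3/5, 1/1)
  emit 'f', narrow to [0/1, 2/5)
Step 2: interval [0/1, 2/5), width = 2/5 - 0/1 = 2/5
  'f': [0/1 + 2/5*0/1, 0/1 + 2/5*2/5) = [0/1, 4/25)
  'e': [0/1 + 2/5*2/5, 0/1 + 2/5*3/5) = [4/25, 6/25)
  'd': [0/1 + 2/5*3/5, 0/1 + 2/5*1/1) = [6/25, 2/5) <- contains code 34/125
  emit 'd', narrow to [6/25, 2/5)
Step 3: interval [6/25, 2/5), width = 2/5 - 6/25 = 4/25
  'f': [6/25 + 4/25*0/1, 6/25 + 4/25*2/5) = [6/25, 38/125) <- contains code 34/125
  'e': [6/25 + 4/25*2/5, 6/25 + 4/25*3/5) = [38/125, 42/125)
  'd': [6/25 + 4/25*3/5, 6/25 + 4/25*1/1) = [42/125, 2/5)
  emit 'f', narrow to [6/25, 38/125)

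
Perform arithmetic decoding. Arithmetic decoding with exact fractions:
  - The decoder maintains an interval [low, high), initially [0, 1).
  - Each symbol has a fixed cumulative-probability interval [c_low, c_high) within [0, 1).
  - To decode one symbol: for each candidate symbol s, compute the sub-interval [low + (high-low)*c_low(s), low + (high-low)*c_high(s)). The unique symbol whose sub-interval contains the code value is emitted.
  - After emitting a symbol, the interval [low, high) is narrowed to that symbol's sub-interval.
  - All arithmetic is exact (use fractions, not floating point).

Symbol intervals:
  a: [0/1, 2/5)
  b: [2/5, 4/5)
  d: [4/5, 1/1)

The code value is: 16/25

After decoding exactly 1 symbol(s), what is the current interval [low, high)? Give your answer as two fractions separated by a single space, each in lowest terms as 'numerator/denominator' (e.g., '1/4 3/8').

Answer: 2/5 4/5

Derivation:
Step 1: interval [0/1, 1/1), width = 1/1 - 0/1 = 1/1
  'a': [0/1 + 1/1*0/1, 0/1 + 1/1*2/5) = [0/1, 2/5)
  'b': [0/1 + 1/1*2/5, 0/1 + 1/1*4/5) = [2/5, 4/5) <- contains code 16/25
  'd': [0/1 + 1/1*4/5, 0/1 + 1/1*1/1) = [4/5, 1/1)
  emit 'b', narrow to [2/5, 4/5)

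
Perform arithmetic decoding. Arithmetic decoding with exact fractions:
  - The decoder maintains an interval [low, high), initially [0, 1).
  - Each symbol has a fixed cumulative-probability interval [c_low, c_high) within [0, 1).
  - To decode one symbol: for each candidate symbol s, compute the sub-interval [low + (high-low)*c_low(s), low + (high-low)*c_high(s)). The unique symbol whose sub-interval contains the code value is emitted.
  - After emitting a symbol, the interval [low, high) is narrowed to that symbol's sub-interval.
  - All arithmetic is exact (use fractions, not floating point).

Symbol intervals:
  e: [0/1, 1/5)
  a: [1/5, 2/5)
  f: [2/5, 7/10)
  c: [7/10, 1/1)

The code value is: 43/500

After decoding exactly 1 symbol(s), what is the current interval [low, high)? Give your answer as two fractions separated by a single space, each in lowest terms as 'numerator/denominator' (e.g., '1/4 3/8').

Answer: 0/1 1/5

Derivation:
Step 1: interval [0/1, 1/1), width = 1/1 - 0/1 = 1/1
  'e': [0/1 + 1/1*0/1, 0/1 + 1/1*1/5) = [0/1, 1/5) <- contains code 43/500
  'a': [0/1 + 1/1*1/5, 0/1 + 1/1*2/5) = [1/5, 2/5)
  'f': [0/1 + 1/1*2/5, 0/1 + 1/1*7/10) = [2/5, 7/10)
  'c': [0/1 + 1/1*7/10, 0/1 + 1/1*1/1) = [7/10, 1/1)
  emit 'e', narrow to [0/1, 1/5)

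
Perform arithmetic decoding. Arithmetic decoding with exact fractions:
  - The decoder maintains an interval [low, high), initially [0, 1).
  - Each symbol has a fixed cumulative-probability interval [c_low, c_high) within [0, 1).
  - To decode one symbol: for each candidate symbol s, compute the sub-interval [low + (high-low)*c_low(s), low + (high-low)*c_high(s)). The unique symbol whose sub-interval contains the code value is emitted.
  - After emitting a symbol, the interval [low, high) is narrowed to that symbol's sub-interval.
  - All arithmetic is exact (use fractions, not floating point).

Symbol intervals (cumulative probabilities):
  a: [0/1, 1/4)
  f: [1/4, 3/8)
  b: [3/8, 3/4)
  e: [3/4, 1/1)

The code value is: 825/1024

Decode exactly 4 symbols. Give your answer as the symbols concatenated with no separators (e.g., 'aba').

Answer: eaeb

Derivation:
Step 1: interval [0/1, 1/1), width = 1/1 - 0/1 = 1/1
  'a': [0/1 + 1/1*0/1, 0/1 + 1/1*1/4) = [0/1, 1/4)
  'f': [0/1 + 1/1*1/4, 0/1 + 1/1*3/8) = [1/4, 3/8)
  'b': [0/1 + 1/1*3/8, 0/1 + 1/1*3/4) = [3/8, 3/4)
  'e': [0/1 + 1/1*3/4, 0/1 + 1/1*1/1) = [3/4, 1/1) <- contains code 825/1024
  emit 'e', narrow to [3/4, 1/1)
Step 2: interval [3/4, 1/1), width = 1/1 - 3/4 = 1/4
  'a': [3/4 + 1/4*0/1, 3/4 + 1/4*1/4) = [3/4, 13/16) <- contains code 825/1024
  'f': [3/4 + 1/4*1/4, 3/4 + 1/4*3/8) = [13/16, 27/32)
  'b': [3/4 + 1/4*3/8, 3/4 + 1/4*3/4) = [27/32, 15/16)
  'e': [3/4 + 1/4*3/4, 3/4 + 1/4*1/1) = [15/16, 1/1)
  emit 'a', narrow to [3/4, 13/16)
Step 3: interval [3/4, 13/16), width = 13/16 - 3/4 = 1/16
  'a': [3/4 + 1/16*0/1, 3/4 + 1/16*1/4) = [3/4, 49/64)
  'f': [3/4 + 1/16*1/4, 3/4 + 1/16*3/8) = [49/64, 99/128)
  'b': [3/4 + 1/16*3/8, 3/4 + 1/16*3/4) = [99/128, 51/64)
  'e': [3/4 + 1/16*3/4, 3/4 + 1/16*1/1) = [51/64, 13/16) <- contains code 825/1024
  emit 'e', narrow to [51/64, 13/16)
Step 4: interval [51/64, 13/16), width = 13/16 - 51/64 = 1/64
  'a': [51/64 + 1/64*0/1, 51/64 + 1/64*1/4) = [51/64, 205/256)
  'f': [51/64 + 1/64*1/4, 51/64 + 1/64*3/8) = [205/256, 411/512)
  'b': [51/64 + 1/64*3/8, 51/64 + 1/64*3/4) = [411/512, 207/256) <- contains code 825/1024
  'e': [51/64 + 1/64*3/4, 51/64 + 1/64*1/1) = [207/256, 13/16)
  emit 'b', narrow to [411/512, 207/256)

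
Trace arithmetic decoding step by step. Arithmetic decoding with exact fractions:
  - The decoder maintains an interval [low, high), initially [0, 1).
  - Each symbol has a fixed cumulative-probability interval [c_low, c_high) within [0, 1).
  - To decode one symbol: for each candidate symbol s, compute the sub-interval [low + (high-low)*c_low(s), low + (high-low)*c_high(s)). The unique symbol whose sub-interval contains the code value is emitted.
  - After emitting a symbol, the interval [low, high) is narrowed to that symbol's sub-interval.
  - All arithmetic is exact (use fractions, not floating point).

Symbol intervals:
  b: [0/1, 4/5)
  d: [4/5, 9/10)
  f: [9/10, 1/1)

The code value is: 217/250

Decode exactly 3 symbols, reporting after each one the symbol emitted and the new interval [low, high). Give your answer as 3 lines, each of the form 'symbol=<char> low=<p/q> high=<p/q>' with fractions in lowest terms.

Step 1: interval [0/1, 1/1), width = 1/1 - 0/1 = 1/1
  'b': [0/1 + 1/1*0/1, 0/1 + 1/1*4/5) = [0/1, 4/5)
  'd': [0/1 + 1/1*4/5, 0/1 + 1/1*9/10) = [4/5, 9/10) <- contains code 217/250
  'f': [0/1 + 1/1*9/10, 0/1 + 1/1*1/1) = [9/10, 1/1)
  emit 'd', narrow to [4/5, 9/10)
Step 2: interval [4/5, 9/10), width = 9/10 - 4/5 = 1/10
  'b': [4/5 + 1/10*0/1, 4/5 + 1/10*4/5) = [4/5, 22/25) <- contains code 217/250
  'd': [4/5 + 1/10*4/5, 4/5 + 1/10*9/10) = [22/25, 89/100)
  'f': [4/5 + 1/10*9/10, 4/5 + 1/10*1/1) = [89/100, 9/10)
  emit 'b', narrow to [4/5, 22/25)
Step 3: interval [4/5, 22/25), width = 22/25 - 4/5 = 2/25
  'b': [4/5 + 2/25*0/1, 4/5 + 2/25*4/5) = [4/5, 108/125)
  'd': [4/5 + 2/25*4/5, 4/5 + 2/25*9/10) = [108/125, 109/125) <- contains code 217/250
  'f': [4/5 + 2/25*9/10, 4/5 + 2/25*1/1) = [109/125, 22/25)
  emit 'd', narrow to [108/125, 109/125)

Answer: symbol=d low=4/5 high=9/10
symbol=b low=4/5 high=22/25
symbol=d low=108/125 high=109/125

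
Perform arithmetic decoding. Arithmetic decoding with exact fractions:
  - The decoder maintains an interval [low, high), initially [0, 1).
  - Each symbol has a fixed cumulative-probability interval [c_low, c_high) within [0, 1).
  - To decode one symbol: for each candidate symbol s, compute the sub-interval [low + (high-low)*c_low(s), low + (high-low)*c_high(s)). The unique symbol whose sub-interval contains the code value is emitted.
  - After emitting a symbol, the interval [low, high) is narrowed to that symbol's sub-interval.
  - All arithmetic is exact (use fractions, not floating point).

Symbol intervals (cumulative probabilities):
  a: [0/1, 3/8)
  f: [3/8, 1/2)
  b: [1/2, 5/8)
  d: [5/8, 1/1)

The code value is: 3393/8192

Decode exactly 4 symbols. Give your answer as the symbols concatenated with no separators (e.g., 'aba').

Answer: fadb

Derivation:
Step 1: interval [0/1, 1/1), width = 1/1 - 0/1 = 1/1
  'a': [0/1 + 1/1*0/1, 0/1 + 1/1*3/8) = [0/1, 3/8)
  'f': [0/1 + 1/1*3/8, 0/1 + 1/1*1/2) = [3/8, 1/2) <- contains code 3393/8192
  'b': [0/1 + 1/1*1/2, 0/1 + 1/1*5/8) = [1/2, 5/8)
  'd': [0/1 + 1/1*5/8, 0/1 + 1/1*1/1) = [5/8, 1/1)
  emit 'f', narrow to [3/8, 1/2)
Step 2: interval [3/8, 1/2), width = 1/2 - 3/8 = 1/8
  'a': [3/8 + 1/8*0/1, 3/8 + 1/8*3/8) = [3/8, 27/64) <- contains code 3393/8192
  'f': [3/8 + 1/8*3/8, 3/8 + 1/8*1/2) = [27/64, 7/16)
  'b': [3/8 + 1/8*1/2, 3/8 + 1/8*5/8) = [7/16, 29/64)
  'd': [3/8 + 1/8*5/8, 3/8 + 1/8*1/1) = [29/64, 1/2)
  emit 'a', narrow to [3/8, 27/64)
Step 3: interval [3/8, 27/64), width = 27/64 - 3/8 = 3/64
  'a': [3/8 + 3/64*0/1, 3/8 + 3/64*3/8) = [3/8, 201/512)
  'f': [3/8 + 3/64*3/8, 3/8 + 3/64*1/2) = [201/512, 51/128)
  'b': [3/8 + 3/64*1/2, 3/8 + 3/64*5/8) = [51/128, 207/512)
  'd': [3/8 + 3/64*5/8, 3/8 + 3/64*1/1) = [207/512, 27/64) <- contains code 3393/8192
  emit 'd', narrow to [207/512, 27/64)
Step 4: interval [207/512, 27/64), width = 27/64 - 207/512 = 9/512
  'a': [207/512 + 9/512*0/1, 207/512 + 9/512*3/8) = [207/512, 1683/4096)
  'f': [207/512 + 9/512*3/8, 207/512 + 9/512*1/2) = [1683/4096, 423/1024)
  'b': [207/512 + 9/512*1/2, 207/512 + 9/512*5/8) = [423/1024, 1701/4096) <- contains code 3393/8192
  'd': [207/512 + 9/512*5/8, 207/512 + 9/512*1/1) = [1701/4096, 27/64)
  emit 'b', narrow to [423/1024, 1701/4096)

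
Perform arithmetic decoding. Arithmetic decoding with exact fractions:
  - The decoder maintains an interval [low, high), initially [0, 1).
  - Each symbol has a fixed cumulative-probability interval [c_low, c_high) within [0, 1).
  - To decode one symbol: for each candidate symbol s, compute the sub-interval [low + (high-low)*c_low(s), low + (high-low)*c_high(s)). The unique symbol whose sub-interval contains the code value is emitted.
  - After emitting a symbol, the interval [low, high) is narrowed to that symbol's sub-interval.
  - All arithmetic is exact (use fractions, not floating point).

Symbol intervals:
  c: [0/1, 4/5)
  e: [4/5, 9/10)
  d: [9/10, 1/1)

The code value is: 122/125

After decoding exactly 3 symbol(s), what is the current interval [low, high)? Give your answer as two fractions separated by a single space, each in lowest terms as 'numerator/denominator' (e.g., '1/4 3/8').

Answer: 243/250 49/50

Derivation:
Step 1: interval [0/1, 1/1), width = 1/1 - 0/1 = 1/1
  'c': [0/1 + 1/1*0/1, 0/1 + 1/1*4/5) = [0/1, 4/5)
  'e': [0/1 + 1/1*4/5, 0/1 + 1/1*9/10) = [4/5, 9/10)
  'd': [0/1 + 1/1*9/10, 0/1 + 1/1*1/1) = [9/10, 1/1) <- contains code 122/125
  emit 'd', narrow to [9/10, 1/1)
Step 2: interval [9/10, 1/1), width = 1/1 - 9/10 = 1/10
  'c': [9/10 + 1/10*0/1, 9/10 + 1/10*4/5) = [9/10, 49/50) <- contains code 122/125
  'e': [9/10 + 1/10*4/5, 9/10 + 1/10*9/10) = [49/50, 99/100)
  'd': [9/10 + 1/10*9/10, 9/10 + 1/10*1/1) = [99/100, 1/1)
  emit 'c', narrow to [9/10, 49/50)
Step 3: interval [9/10, 49/50), width = 49/50 - 9/10 = 2/25
  'c': [9/10 + 2/25*0/1, 9/10 + 2/25*4/5) = [9/10, 241/250)
  'e': [9/10 + 2/25*4/5, 9/10 + 2/25*9/10) = [241/250, 243/250)
  'd': [9/10 + 2/25*9/10, 9/10 + 2/25*1/1) = [243/250, 49/50) <- contains code 122/125
  emit 'd', narrow to [243/250, 49/50)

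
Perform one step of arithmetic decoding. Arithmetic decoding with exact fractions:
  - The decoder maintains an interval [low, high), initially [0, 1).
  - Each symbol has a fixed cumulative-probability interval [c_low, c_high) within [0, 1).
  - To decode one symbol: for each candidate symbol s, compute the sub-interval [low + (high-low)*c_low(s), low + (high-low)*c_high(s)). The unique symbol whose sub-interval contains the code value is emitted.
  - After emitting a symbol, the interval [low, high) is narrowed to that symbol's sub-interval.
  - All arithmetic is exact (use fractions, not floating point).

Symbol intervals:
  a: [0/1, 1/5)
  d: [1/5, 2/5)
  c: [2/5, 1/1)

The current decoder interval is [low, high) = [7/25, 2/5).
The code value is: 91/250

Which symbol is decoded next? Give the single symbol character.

Interval width = high − low = 2/5 − 7/25 = 3/25
Scaled code = (code − low) / width = (91/250 − 7/25) / 3/25 = 7/10
  a: [0/1, 1/5) 
  d: [1/5, 2/5) 
  c: [2/5, 1/1) ← scaled code falls here ✓

Answer: c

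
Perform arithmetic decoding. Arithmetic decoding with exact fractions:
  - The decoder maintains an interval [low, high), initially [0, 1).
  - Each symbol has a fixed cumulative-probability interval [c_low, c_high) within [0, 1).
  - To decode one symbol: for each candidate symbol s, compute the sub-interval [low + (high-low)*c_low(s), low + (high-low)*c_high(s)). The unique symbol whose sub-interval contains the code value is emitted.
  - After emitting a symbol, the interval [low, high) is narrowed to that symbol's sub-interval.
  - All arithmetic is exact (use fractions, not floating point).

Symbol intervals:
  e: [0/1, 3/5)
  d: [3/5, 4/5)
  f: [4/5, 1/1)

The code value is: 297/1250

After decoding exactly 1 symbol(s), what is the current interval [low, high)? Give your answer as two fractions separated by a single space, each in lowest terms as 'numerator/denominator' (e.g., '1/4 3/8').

Answer: 0/1 3/5

Derivation:
Step 1: interval [0/1, 1/1), width = 1/1 - 0/1 = 1/1
  'e': [0/1 + 1/1*0/1, 0/1 + 1/1*3/5) = [0/1, 3/5) <- contains code 297/1250
  'd': [0/1 + 1/1*3/5, 0/1 + 1/1*4/5) = [3/5, 4/5)
  'f': [0/1 + 1/1*4/5, 0/1 + 1/1*1/1) = [4/5, 1/1)
  emit 'e', narrow to [0/1, 3/5)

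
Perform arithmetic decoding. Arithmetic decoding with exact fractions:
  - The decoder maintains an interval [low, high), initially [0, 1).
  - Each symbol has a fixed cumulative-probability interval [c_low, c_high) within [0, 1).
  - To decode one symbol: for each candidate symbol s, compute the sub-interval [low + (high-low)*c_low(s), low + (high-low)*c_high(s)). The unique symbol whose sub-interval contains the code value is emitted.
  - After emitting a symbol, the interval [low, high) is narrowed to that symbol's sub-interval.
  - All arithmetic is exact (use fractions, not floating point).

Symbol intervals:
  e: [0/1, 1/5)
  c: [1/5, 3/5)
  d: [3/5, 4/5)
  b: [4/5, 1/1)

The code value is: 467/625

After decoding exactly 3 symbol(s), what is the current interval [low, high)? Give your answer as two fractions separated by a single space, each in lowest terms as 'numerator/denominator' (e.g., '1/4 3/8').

Step 1: interval [0/1, 1/1), width = 1/1 - 0/1 = 1/1
  'e': [0/1 + 1/1*0/1, 0/1 + 1/1*1/5) = [0/1, 1/5)
  'c': [0/1 + 1/1*1/5, 0/1 + 1/1*3/5) = [1/5, 3/5)
  'd': [0/1 + 1/1*3/5, 0/1 + 1/1*4/5) = [3/5, 4/5) <- contains code 467/625
  'b': [0/1 + 1/1*4/5, 0/1 + 1/1*1/1) = [4/5, 1/1)
  emit 'd', narrow to [3/5, 4/5)
Step 2: interval [3/5, 4/5), width = 4/5 - 3/5 = 1/5
  'e': [3/5 + 1/5*0/1, 3/5 + 1/5*1/5) = [3/5, 16/25)
  'c': [3/5 + 1/5*1/5, 3/5 + 1/5*3/5) = [16/25, 18/25)
  'd': [3/5 + 1/5*3/5, 3/5 + 1/5*4/5) = [18/25, 19/25) <- contains code 467/625
  'b': [3/5 + 1/5*4/5, 3/5 + 1/5*1/1) = [19/25, 4/5)
  emit 'd', narrow to [18/25, 19/25)
Step 3: interval [18/25, 19/25), width = 19/25 - 18/25 = 1/25
  'e': [18/25 + 1/25*0/1, 18/25 + 1/25*1/5) = [18/25, 91/125)
  'c': [18/25 + 1/25*1/5, 18/25 + 1/25*3/5) = [91/125, 93/125)
  'd': [18/25 + 1/25*3/5, 18/25 + 1/25*4/5) = [93/125, 94/125) <- contains code 467/625
  'b': [18/25 + 1/25*4/5, 18/25 + 1/25*1/1) = [94/125, 19/25)
  emit 'd', narrow to [93/125, 94/125)

Answer: 93/125 94/125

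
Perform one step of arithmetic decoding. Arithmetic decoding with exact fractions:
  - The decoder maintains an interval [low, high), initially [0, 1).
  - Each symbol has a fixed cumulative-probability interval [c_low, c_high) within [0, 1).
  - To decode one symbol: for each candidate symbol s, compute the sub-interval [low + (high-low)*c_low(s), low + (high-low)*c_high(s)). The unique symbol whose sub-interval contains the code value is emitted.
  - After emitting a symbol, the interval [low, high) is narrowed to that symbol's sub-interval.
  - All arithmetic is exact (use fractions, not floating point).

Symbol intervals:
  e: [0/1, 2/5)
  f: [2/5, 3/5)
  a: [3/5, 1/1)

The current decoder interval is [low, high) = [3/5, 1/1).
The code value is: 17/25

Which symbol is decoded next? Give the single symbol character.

Interval width = high − low = 1/1 − 3/5 = 2/5
Scaled code = (code − low) / width = (17/25 − 3/5) / 2/5 = 1/5
  e: [0/1, 2/5) ← scaled code falls here ✓
  f: [2/5, 3/5) 
  a: [3/5, 1/1) 

Answer: e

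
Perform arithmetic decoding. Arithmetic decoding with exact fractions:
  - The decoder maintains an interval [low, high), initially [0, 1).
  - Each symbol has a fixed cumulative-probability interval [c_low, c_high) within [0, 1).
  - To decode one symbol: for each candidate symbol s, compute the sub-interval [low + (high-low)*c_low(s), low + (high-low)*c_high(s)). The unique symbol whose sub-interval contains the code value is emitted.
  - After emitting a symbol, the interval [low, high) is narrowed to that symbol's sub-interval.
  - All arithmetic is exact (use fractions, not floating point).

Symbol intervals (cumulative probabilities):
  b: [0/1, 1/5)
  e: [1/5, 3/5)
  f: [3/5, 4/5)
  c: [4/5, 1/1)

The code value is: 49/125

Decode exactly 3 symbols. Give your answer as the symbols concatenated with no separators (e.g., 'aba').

Step 1: interval [0/1, 1/1), width = 1/1 - 0/1 = 1/1
  'b': [0/1 + 1/1*0/1, 0/1 + 1/1*1/5) = [0/1, 1/5)
  'e': [0/1 + 1/1*1/5, 0/1 + 1/1*3/5) = [1/5, 3/5) <- contains code 49/125
  'f': [0/1 + 1/1*3/5, 0/1 + 1/1*4/5) = [3/5, 4/5)
  'c': [0/1 + 1/1*4/5, 0/1 + 1/1*1/1) = [4/5, 1/1)
  emit 'e', narrow to [1/5, 3/5)
Step 2: interval [1/5, 3/5), width = 3/5 - 1/5 = 2/5
  'b': [1/5 + 2/5*0/1, 1/5 + 2/5*1/5) = [1/5, 7/25)
  'e': [1/5 + 2/5*1/5, 1/5 + 2/5*3/5) = [7/25, 11/25) <- contains code 49/125
  'f': [1/5 + 2/5*3/5, 1/5 + 2/5*4/5) = [11/25, 13/25)
  'c': [1/5 + 2/5*4/5, 1/5 + 2/5*1/1) = [13/25, 3/5)
  emit 'e', narrow to [7/25, 11/25)
Step 3: interval [7/25, 11/25), width = 11/25 - 7/25 = 4/25
  'b': [7/25 + 4/25*0/1, 7/25 + 4/25*1/5) = [7/25, 39/125)
  'e': [7/25 + 4/25*1/5, 7/25 + 4/25*3/5) = [39/125, 47/125)
  'f': [7/25 + 4/25*3/5, 7/25 + 4/25*4/5) = [47/125, 51/125) <- contains code 49/125
  'c': [7/25 + 4/25*4/5, 7/25 + 4/25*1/1) = [51/125, 11/25)
  emit 'f', narrow to [47/125, 51/125)

Answer: eef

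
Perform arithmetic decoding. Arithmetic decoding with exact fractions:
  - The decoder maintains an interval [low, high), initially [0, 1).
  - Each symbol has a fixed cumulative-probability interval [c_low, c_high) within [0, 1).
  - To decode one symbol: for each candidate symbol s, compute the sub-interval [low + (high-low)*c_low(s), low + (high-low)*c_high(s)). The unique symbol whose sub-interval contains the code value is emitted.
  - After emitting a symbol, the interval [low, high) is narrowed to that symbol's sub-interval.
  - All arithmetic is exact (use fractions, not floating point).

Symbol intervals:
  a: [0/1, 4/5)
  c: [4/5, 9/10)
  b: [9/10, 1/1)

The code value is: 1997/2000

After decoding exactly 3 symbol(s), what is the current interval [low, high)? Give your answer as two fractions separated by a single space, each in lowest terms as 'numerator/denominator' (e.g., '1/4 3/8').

Step 1: interval [0/1, 1/1), width = 1/1 - 0/1 = 1/1
  'a': [0/1 + 1/1*0/1, 0/1 + 1/1*4/5) = [0/1, 4/5)
  'c': [0/1 + 1/1*4/5, 0/1 + 1/1*9/10) = [4/5, 9/10)
  'b': [0/1 + 1/1*9/10, 0/1 + 1/1*1/1) = [9/10, 1/1) <- contains code 1997/2000
  emit 'b', narrow to [9/10, 1/1)
Step 2: interval [9/10, 1/1), width = 1/1 - 9/10 = 1/10
  'a': [9/10 + 1/10*0/1, 9/10 + 1/10*4/5) = [9/10, 49/50)
  'c': [9/10 + 1/10*4/5, 9/10 + 1/10*9/10) = [49/50, 99/100)
  'b': [9/10 + 1/10*9/10, 9/10 + 1/10*1/1) = [99/100, 1/1) <- contains code 1997/2000
  emit 'b', narrow to [99/100, 1/1)
Step 3: interval [99/100, 1/1), width = 1/1 - 99/100 = 1/100
  'a': [99/100 + 1/100*0/1, 99/100 + 1/100*4/5) = [99/100, 499/500)
  'c': [99/100 + 1/100*4/5, 99/100 + 1/100*9/10) = [499/500, 999/1000) <- contains code 1997/2000
  'b': [99/100 + 1/100*9/10, 99/100 + 1/100*1/1) = [999/1000, 1/1)
  emit 'c', narrow to [499/500, 999/1000)

Answer: 499/500 999/1000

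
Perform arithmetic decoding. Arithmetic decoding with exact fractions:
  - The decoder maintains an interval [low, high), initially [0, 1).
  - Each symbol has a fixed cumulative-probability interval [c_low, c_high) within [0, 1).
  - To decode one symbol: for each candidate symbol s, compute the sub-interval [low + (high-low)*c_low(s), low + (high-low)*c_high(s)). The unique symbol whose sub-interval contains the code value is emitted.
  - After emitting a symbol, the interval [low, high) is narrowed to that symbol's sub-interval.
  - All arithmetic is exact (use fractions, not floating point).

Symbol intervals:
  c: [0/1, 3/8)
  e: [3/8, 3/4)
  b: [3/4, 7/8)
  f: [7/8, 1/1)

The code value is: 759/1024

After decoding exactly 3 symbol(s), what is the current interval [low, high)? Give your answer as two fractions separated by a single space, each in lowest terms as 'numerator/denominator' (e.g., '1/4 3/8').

Step 1: interval [0/1, 1/1), width = 1/1 - 0/1 = 1/1
  'c': [0/1 + 1/1*0/1, 0/1 + 1/1*3/8) = [0/1, 3/8)
  'e': [0/1 + 1/1*3/8, 0/1 + 1/1*3/4) = [3/8, 3/4) <- contains code 759/1024
  'b': [0/1 + 1/1*3/4, 0/1 + 1/1*7/8) = [3/4, 7/8)
  'f': [0/1 + 1/1*7/8, 0/1 + 1/1*1/1) = [7/8, 1/1)
  emit 'e', narrow to [3/8, 3/4)
Step 2: interval [3/8, 3/4), width = 3/4 - 3/8 = 3/8
  'c': [3/8 + 3/8*0/1, 3/8 + 3/8*3/8) = [3/8, 33/64)
  'e': [3/8 + 3/8*3/8, 3/8 + 3/8*3/4) = [33/64, 21/32)
  'b': [3/8 + 3/8*3/4, 3/8 + 3/8*7/8) = [21/32, 45/64)
  'f': [3/8 + 3/8*7/8, 3/8 + 3/8*1/1) = [45/64, 3/4) <- contains code 759/1024
  emit 'f', narrow to [45/64, 3/4)
Step 3: interval [45/64, 3/4), width = 3/4 - 45/64 = 3/64
  'c': [45/64 + 3/64*0/1, 45/64 + 3/64*3/8) = [45/64, 369/512)
  'e': [45/64 + 3/64*3/8, 45/64 + 3/64*3/4) = [369/512, 189/256)
  'b': [45/64 + 3/64*3/4, 45/64 + 3/64*7/8) = [189/256, 381/512) <- contains code 759/1024
  'f': [45/64 + 3/64*7/8, 45/64 + 3/64*1/1) = [381/512, 3/4)
  emit 'b', narrow to [189/256, 381/512)

Answer: 189/256 381/512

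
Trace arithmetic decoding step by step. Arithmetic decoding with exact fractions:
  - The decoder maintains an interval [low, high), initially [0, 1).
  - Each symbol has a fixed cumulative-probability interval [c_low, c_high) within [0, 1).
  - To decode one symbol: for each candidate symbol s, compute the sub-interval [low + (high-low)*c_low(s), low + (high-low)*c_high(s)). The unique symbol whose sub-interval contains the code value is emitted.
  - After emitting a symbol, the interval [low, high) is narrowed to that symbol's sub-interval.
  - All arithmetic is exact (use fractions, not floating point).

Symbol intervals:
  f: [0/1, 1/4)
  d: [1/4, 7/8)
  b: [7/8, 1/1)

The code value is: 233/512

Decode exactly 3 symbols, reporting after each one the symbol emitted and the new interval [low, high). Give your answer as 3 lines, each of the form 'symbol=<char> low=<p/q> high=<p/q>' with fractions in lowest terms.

Step 1: interval [0/1, 1/1), width = 1/1 - 0/1 = 1/1
  'f': [0/1 + 1/1*0/1, 0/1 + 1/1*1/4) = [0/1, 1/4)
  'd': [0/1 + 1/1*1/4, 0/1 + 1/1*7/8) = [1/4, 7/8) <- contains code 233/512
  'b': [0/1 + 1/1*7/8, 0/1 + 1/1*1/1) = [7/8, 1/1)
  emit 'd', narrow to [1/4, 7/8)
Step 2: interval [1/4, 7/8), width = 7/8 - 1/4 = 5/8
  'f': [1/4 + 5/8*0/1, 1/4 + 5/8*1/4) = [1/4, 13/32)
  'd': [1/4 + 5/8*1/4, 1/4 + 5/8*7/8) = [13/32, 51/64) <- contains code 233/512
  'b': [1/4 + 5/8*7/8, 1/4 + 5/8*1/1) = [51/64, 7/8)
  emit 'd', narrow to [13/32, 51/64)
Step 3: interval [13/32, 51/64), width = 51/64 - 13/32 = 25/64
  'f': [13/32 + 25/64*0/1, 13/32 + 25/64*1/4) = [13/32, 129/256) <- contains code 233/512
  'd': [13/32 + 25/64*1/4, 13/32 + 25/64*7/8) = [129/256, 383/512)
  'b': [13/32 + 25/64*7/8, 13/32 + 25/64*1/1) = [383/512, 51/64)
  emit 'f', narrow to [13/32, 129/256)

Answer: symbol=d low=1/4 high=7/8
symbol=d low=13/32 high=51/64
symbol=f low=13/32 high=129/256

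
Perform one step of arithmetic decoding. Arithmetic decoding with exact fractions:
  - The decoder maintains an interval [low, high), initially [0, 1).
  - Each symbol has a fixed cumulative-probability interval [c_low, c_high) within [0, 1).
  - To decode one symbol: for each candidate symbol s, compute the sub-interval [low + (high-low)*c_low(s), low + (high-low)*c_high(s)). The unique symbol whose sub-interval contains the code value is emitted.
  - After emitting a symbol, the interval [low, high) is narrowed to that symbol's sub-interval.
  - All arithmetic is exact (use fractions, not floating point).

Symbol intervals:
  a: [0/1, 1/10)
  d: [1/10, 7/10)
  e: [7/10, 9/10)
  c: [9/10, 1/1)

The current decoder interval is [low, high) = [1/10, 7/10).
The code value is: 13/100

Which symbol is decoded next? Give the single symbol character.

Answer: a

Derivation:
Interval width = high − low = 7/10 − 1/10 = 3/5
Scaled code = (code − low) / width = (13/100 − 1/10) / 3/5 = 1/20
  a: [0/1, 1/10) ← scaled code falls here ✓
  d: [1/10, 7/10) 
  e: [7/10, 9/10) 
  c: [9/10, 1/1) 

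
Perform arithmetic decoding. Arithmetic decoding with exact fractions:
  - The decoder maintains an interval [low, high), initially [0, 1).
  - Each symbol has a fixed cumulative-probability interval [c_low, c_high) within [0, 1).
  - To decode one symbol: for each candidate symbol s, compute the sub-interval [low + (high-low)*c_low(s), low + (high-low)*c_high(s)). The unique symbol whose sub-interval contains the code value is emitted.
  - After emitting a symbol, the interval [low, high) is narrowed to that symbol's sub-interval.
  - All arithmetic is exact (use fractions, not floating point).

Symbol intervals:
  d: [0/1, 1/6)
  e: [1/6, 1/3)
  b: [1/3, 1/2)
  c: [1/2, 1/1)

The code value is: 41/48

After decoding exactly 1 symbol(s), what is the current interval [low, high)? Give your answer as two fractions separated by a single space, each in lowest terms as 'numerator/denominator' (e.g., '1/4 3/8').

Step 1: interval [0/1, 1/1), width = 1/1 - 0/1 = 1/1
  'd': [0/1 + 1/1*0/1, 0/1 + 1/1*1/6) = [0/1, 1/6)
  'e': [0/1 + 1/1*1/6, 0/1 + 1/1*1/3) = [1/6, 1/3)
  'b': [0/1 + 1/1*1/3, 0/1 + 1/1*1/2) = [1/3, 1/2)
  'c': [0/1 + 1/1*1/2, 0/1 + 1/1*1/1) = [1/2, 1/1) <- contains code 41/48
  emit 'c', narrow to [1/2, 1/1)

Answer: 1/2 1/1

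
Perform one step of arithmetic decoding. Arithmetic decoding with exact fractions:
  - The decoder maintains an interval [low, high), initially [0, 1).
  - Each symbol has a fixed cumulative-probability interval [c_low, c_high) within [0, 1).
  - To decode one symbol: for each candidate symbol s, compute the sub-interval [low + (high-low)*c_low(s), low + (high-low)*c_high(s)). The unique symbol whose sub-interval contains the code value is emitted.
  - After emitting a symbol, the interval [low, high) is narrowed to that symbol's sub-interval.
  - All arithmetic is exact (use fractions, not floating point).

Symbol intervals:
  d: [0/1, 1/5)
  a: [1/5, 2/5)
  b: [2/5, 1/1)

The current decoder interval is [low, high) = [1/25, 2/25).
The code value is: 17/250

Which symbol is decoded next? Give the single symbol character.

Answer: b

Derivation:
Interval width = high − low = 2/25 − 1/25 = 1/25
Scaled code = (code − low) / width = (17/250 − 1/25) / 1/25 = 7/10
  d: [0/1, 1/5) 
  a: [1/5, 2/5) 
  b: [2/5, 1/1) ← scaled code falls here ✓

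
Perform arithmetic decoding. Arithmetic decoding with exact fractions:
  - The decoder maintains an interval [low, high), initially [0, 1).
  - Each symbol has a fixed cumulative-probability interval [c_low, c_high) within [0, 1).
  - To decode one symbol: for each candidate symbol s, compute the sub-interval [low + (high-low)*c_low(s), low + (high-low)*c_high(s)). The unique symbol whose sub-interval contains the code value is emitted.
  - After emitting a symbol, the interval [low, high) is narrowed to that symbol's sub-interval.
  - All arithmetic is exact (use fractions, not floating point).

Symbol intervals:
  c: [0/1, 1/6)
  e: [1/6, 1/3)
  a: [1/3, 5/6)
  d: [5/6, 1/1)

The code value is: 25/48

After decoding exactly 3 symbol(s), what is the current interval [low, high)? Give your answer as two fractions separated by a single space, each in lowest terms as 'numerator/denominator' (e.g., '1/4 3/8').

Step 1: interval [0/1, 1/1), width = 1/1 - 0/1 = 1/1
  'c': [0/1 + 1/1*0/1, 0/1 + 1/1*1/6) = [0/1, 1/6)
  'e': [0/1 + 1/1*1/6, 0/1 + 1/1*1/3) = [1/6, 1/3)
  'a': [0/1 + 1/1*1/3, 0/1 + 1/1*5/6) = [1/3, 5/6) <- contains code 25/48
  'd': [0/1 + 1/1*5/6, 0/1 + 1/1*1/1) = [5/6, 1/1)
  emit 'a', narrow to [1/3, 5/6)
Step 2: interval [1/3, 5/6), width = 5/6 - 1/3 = 1/2
  'c': [1/3 + 1/2*0/1, 1/3 + 1/2*1/6) = [1/3, 5/12)
  'e': [1/3 + 1/2*1/6, 1/3 + 1/2*1/3) = [5/12, 1/2)
  'a': [1/3 + 1/2*1/3, 1/3 + 1/2*5/6) = [1/2, 3/4) <- contains code 25/48
  'd': [1/3 + 1/2*5/6, 1/3 + 1/2*1/1) = [3/4, 5/6)
  emit 'a', narrow to [1/2, 3/4)
Step 3: interval [1/2, 3/4), width = 3/4 - 1/2 = 1/4
  'c': [1/2 + 1/4*0/1, 1/2 + 1/4*1/6) = [1/2, 13/24) <- contains code 25/48
  'e': [1/2 + 1/4*1/6, 1/2 + 1/4*1/3) = [13/24, 7/12)
  'a': [1/2 + 1/4*1/3, 1/2 + 1/4*5/6) = [7/12, 17/24)
  'd': [1/2 + 1/4*5/6, 1/2 + 1/4*1/1) = [17/24, 3/4)
  emit 'c', narrow to [1/2, 13/24)

Answer: 1/2 13/24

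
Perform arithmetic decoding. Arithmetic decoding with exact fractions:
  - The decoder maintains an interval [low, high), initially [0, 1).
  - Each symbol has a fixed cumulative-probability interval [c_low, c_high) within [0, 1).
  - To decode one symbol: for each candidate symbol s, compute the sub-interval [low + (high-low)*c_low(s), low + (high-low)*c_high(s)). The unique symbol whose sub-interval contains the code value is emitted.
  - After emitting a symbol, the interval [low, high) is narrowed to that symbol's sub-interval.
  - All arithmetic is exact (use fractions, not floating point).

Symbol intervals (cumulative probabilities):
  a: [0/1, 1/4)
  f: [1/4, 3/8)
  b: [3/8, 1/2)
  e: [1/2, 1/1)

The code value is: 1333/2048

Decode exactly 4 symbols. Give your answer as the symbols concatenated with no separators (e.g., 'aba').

Answer: efbf

Derivation:
Step 1: interval [0/1, 1/1), width = 1/1 - 0/1 = 1/1
  'a': [0/1 + 1/1*0/1, 0/1 + 1/1*1/4) = [0/1, 1/4)
  'f': [0/1 + 1/1*1/4, 0/1 + 1/1*3/8) = [1/4, 3/8)
  'b': [0/1 + 1/1*3/8, 0/1 + 1/1*1/2) = [3/8, 1/2)
  'e': [0/1 + 1/1*1/2, 0/1 + 1/1*1/1) = [1/2, 1/1) <- contains code 1333/2048
  emit 'e', narrow to [1/2, 1/1)
Step 2: interval [1/2, 1/1), width = 1/1 - 1/2 = 1/2
  'a': [1/2 + 1/2*0/1, 1/2 + 1/2*1/4) = [1/2, 5/8)
  'f': [1/2 + 1/2*1/4, 1/2 + 1/2*3/8) = [5/8, 11/16) <- contains code 1333/2048
  'b': [1/2 + 1/2*3/8, 1/2 + 1/2*1/2) = [11/16, 3/4)
  'e': [1/2 + 1/2*1/2, 1/2 + 1/2*1/1) = [3/4, 1/1)
  emit 'f', narrow to [5/8, 11/16)
Step 3: interval [5/8, 11/16), width = 11/16 - 5/8 = 1/16
  'a': [5/8 + 1/16*0/1, 5/8 + 1/16*1/4) = [5/8, 41/64)
  'f': [5/8 + 1/16*1/4, 5/8 + 1/16*3/8) = [41/64, 83/128)
  'b': [5/8 + 1/16*3/8, 5/8 + 1/16*1/2) = [83/128, 21/32) <- contains code 1333/2048
  'e': [5/8 + 1/16*1/2, 5/8 + 1/16*1/1) = [21/32, 11/16)
  emit 'b', narrow to [83/128, 21/32)
Step 4: interval [83/128, 21/32), width = 21/32 - 83/128 = 1/128
  'a': [83/128 + 1/128*0/1, 83/128 + 1/128*1/4) = [83/128, 333/512)
  'f': [83/128 + 1/128*1/4, 83/128 + 1/128*3/8) = [333/512, 667/1024) <- contains code 1333/2048
  'b': [83/128 + 1/128*3/8, 83/128 + 1/128*1/2) = [667/1024, 167/256)
  'e': [83/128 + 1/128*1/2, 83/128 + 1/128*1/1) = [167/256, 21/32)
  emit 'f', narrow to [333/512, 667/1024)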